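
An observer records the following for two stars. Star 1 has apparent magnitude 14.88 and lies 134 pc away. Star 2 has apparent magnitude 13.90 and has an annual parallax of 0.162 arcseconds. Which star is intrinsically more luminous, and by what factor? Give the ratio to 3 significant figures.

Star 1 is more luminous, by a factor of 191.

Star 1: M = m − 5 log₁₀ d + 5 = 14.88 − 5·2.1271 + 5 = 9.244
Star 2: d = 1/p = 1/0.162″ = 6.173 pc
Star 2: M = m − 5 log₁₀ d + 5 = 13.90 − 5·0.7905 + 5 = 14.948
ΔM = M_1 − M_2 = 9.244 − (14.948) = -5.703; smaller M is more luminous → Star 1.
L ratio = 10^(0.4 |ΔM|) = 10^2.281 = 191.1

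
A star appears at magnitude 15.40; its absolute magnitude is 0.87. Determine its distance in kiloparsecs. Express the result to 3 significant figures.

d ≈ 8.05 kpc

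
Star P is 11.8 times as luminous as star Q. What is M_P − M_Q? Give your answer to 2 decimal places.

M_P − M_Q ≈ -2.68

Pogson: ΔM = −2.5 log₁₀(ratio) = −2.5 log₁₀(11.8) = −2.5 × 1.0719 = -2.680
Star P is brighter, so it has the smaller magnitude: the difference is negative.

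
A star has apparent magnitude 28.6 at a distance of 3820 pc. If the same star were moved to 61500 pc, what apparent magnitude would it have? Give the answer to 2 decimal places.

m ≈ 34.63

Flux ∝ 1/d², so Δm = 5 log₁₀(d₂/d₁) = 5 log₁₀(61500/3820) = 6.034
m₂ = m₁ + Δm = 28.6 + (6.034) = 34.634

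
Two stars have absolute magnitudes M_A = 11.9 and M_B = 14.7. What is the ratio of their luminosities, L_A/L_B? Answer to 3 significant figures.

L_A/L_B ≈ 13.2

ΔM = M_A − M_B = -2.8
L_A/L_B = 10^(−0.4 ΔM) = 10^1.120 = 13.18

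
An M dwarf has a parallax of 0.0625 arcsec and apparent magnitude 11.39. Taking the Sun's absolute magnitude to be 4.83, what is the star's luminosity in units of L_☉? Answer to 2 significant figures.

d = 1/p = 1/0.0625″ = 16.00 pc
M = m − 5 log₁₀ d + 5 = 11.39 − 5·1.2041 + 5 = 10.369
M − M_☉ = 10.369 − 4.83 = 5.539
L/L_☉ = 10^(−0.4 × 5.539) = 6.085×10^-3

L/L_☉ ≈ 6.1×10^-3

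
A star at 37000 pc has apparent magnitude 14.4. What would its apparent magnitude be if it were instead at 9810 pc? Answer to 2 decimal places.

m ≈ 11.52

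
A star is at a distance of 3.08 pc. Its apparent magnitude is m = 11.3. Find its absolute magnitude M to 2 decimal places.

M ≈ 13.86

5 log₁₀(d/10 pc) = 5 log₁₀(3.080) − 5 = -2.557
M = m − 5 log₁₀(d/10) = 11.3 + 2.557 = 13.857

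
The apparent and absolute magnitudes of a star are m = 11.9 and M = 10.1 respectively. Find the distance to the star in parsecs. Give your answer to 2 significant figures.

Distance modulus: m − M = 11.9 − (10.1) = 1.800
m − M = 5 log₁₀ d − 5
log₁₀ d = (m − M)/5 + 1 = 1.3600
d = 10^1.3600 = 22.91 pc

d ≈ 23 pc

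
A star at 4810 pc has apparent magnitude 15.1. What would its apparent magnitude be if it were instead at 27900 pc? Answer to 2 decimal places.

Flux ∝ 1/d², so Δm = 5 log₁₀(d₂/d₁) = 5 log₁₀(27900/4810) = 3.817
m₂ = m₁ + Δm = 15.1 + (3.817) = 18.917

m ≈ 18.92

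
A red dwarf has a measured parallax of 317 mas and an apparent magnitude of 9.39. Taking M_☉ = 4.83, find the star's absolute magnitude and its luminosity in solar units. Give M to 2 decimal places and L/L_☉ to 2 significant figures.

d = 1/p = 1000/317 mas = 3.155 pc
M = m − 5 log₁₀ d + 5 = 9.39 − 5·0.4989 + 5 = 11.895
M − M_☉ = 11.895 − 4.83 = 7.065
L/L_☉ = 10^(−0.4 × 7.065) = 1.492×10^-3

M ≈ 11.90; L/L_☉ ≈ 1.5×10^-3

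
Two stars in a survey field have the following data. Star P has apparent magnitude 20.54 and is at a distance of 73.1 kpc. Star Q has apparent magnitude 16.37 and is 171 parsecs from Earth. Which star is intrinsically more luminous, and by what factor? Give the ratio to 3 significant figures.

Star P is more luminous, by a factor of 3930.

Star P: d = 73.1 kpc = 73100 pc
Star P: M = m − 5 log₁₀ d + 5 = 20.54 − 5·4.8639 + 5 = 1.220
Star Q: M = m − 5 log₁₀ d + 5 = 16.37 − 5·2.2330 + 5 = 10.205
ΔM = M_P − M_Q = 1.220 − (10.205) = -8.985; smaller M is more luminous → Star P.
L ratio = 10^(0.4 |ΔM|) = 10^3.594 = 3925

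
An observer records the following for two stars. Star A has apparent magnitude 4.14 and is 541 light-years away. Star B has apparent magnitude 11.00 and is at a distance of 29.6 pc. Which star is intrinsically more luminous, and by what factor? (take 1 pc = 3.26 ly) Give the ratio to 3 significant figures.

Star A: d = 541 ly / 3.26 = 166.0 pc
Star A: M = m − 5 log₁₀ d + 5 = 4.14 − 5·2.2200 + 5 = -1.960
Star B: M = m − 5 log₁₀ d + 5 = 11.00 − 5·1.4713 + 5 = 8.644
ΔM = M_A − M_B = -1.960 − (8.644) = -10.603; smaller M is more luminous → Star A.
L ratio = 10^(0.4 |ΔM|) = 10^4.241 = 17430

Star A is more luminous, by a factor of 17400.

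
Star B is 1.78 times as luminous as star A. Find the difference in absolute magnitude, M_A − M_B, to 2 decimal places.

M_A − M_B ≈ 0.63

Pogson: ΔM = −2.5 log₁₀(ratio) = −2.5 log₁₀(1.78) = −2.5 × 0.2504 = -0.626
Star B is brighter so has the smaller magnitude: M_A − M_B is positive.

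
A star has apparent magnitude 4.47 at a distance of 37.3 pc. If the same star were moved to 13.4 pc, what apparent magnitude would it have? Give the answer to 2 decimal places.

m ≈ 2.25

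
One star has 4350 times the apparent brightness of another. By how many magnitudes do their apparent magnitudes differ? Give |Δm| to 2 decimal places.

|Δm| ≈ 9.10

Pogson: Δm = −2.5 log₁₀(ratio) = −2.5 log₁₀(4350) = −2.5 × 3.6385 = -9.096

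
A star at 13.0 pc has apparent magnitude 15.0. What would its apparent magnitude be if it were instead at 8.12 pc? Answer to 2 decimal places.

Flux ∝ 1/d², so Δm = 5 log₁₀(d₂/d₁) = 5 log₁₀(8.12/13.0) = -1.022
m₂ = m₁ + Δm = 15.0 + (-1.022) = 13.978

m ≈ 13.98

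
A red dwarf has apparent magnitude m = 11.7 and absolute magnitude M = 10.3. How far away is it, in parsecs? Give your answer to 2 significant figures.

d ≈ 19 pc

μ = m − M = 1.400
m − M = 5 log₁₀ d − 5
log₁₀ d = (m − M)/5 + 1 = 1.2800
d = 10^1.2800 = 19.05 pc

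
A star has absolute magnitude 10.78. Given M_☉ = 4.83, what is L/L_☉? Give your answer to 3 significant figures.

M − M_☉ = 10.78 − 4.83 = 5.950
L/L_☉ = 10^(−0.4 (M − M_☉)) = 10^-2.380 = 4.169×10^-3

L/L_☉ ≈ 4.17×10^-3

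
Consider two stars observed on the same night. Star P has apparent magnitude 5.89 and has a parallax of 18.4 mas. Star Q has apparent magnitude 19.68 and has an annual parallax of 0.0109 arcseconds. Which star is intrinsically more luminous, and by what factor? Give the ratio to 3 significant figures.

Star P: p = 18.4 mas = 0.0184″ → d = 1/p = 54.35 pc
Star P: M = m − 5 log₁₀ d + 5 = 5.89 − 5·1.7352 + 5 = 2.214
Star Q: d = 1/p = 1/0.0109″ = 91.74 pc
Star Q: M = m − 5 log₁₀ d + 5 = 19.68 − 5·1.9626 + 5 = 14.867
ΔM = M_P − M_Q = 2.214 − (14.867) = -12.653; smaller M is more luminous → Star P.
L ratio = 10^(0.4 |ΔM|) = 10^5.061 = 115100

Star P is more luminous, by a factor of 115000.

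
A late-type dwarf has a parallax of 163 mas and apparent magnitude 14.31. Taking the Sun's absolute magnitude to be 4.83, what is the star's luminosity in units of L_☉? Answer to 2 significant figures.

L/L_☉ ≈ 6.1×10^-5

d = 1/p = 1000/163 mas = 6.135 pc
M = m − 5 log₁₀ d + 5 = 14.31 − 5·0.7878 + 5 = 15.371
M − M_☉ = 15.371 − 4.83 = 10.541
L/L_☉ = 10^(−0.4 × 10.541) = 6.076×10^-5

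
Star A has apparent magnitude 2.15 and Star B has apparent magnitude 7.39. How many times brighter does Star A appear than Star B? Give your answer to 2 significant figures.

Magnitude difference = -5.24
Flux ratio = 10^(−0.4 Δm) = 10^(−0.4 × -5.24) = 10^2.096 = 124.7

120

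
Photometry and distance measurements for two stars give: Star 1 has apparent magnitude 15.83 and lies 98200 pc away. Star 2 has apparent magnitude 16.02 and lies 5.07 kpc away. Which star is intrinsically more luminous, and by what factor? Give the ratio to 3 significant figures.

Star 1 is more luminous, by a factor of 447.

Star 1: M = m − 5 log₁₀ d + 5 = 15.83 − 5·4.9921 + 5 = -4.131
Star 2: d = 5.07 kpc = 5070 pc
Star 2: M = m − 5 log₁₀ d + 5 = 16.02 − 5·3.7050 + 5 = 2.495
ΔM = M_1 − M_2 = -4.131 − (2.495) = -6.626; smaller M is more luminous → Star 1.
L ratio = 10^(0.4 |ΔM|) = 10^2.650 = 446.9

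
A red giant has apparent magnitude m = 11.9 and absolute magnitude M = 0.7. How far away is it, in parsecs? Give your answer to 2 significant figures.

d ≈ 1700 pc

μ = m − M = 11.200
m − M = 5 log₁₀ d − 5
log₁₀ d = (m − M)/5 + 1 = 3.2400
d = 10^3.2400 = 1738 pc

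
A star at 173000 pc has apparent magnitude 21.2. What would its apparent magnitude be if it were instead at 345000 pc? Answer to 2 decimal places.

m ≈ 22.70

Flux ∝ 1/d², so Δm = 5 log₁₀(d₂/d₁) = 5 log₁₀(345000/173000) = 1.499
m₂ = m₁ + Δm = 21.2 + (1.499) = 22.699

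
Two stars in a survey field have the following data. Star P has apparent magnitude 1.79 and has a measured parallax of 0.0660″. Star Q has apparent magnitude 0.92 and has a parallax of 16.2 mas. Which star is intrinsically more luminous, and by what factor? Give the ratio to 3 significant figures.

Star P: d = 1/p = 1/0.0660″ = 15.15 pc
Star P: M = m − 5 log₁₀ d + 5 = 1.79 − 5·1.1805 + 5 = 0.888
Star Q: p = 16.2 mas = 0.0162″ → d = 1/p = 61.73 pc
Star Q: M = m − 5 log₁₀ d + 5 = 0.92 − 5·1.7905 + 5 = -3.032
ΔM = M_P − M_Q = 0.888 − (-3.032) = 3.920; smaller M is more luminous → Star Q.
L ratio = 10^(0.4 |ΔM|) = 10^1.568 = 36.99

Star Q is more luminous, by a factor of 37.0.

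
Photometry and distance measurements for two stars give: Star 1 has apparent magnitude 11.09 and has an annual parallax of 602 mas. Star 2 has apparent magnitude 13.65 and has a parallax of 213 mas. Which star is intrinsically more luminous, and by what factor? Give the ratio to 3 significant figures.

Star 1: p = 602 mas = 0.602″ → d = 1/p = 1.661 pc
Star 1: M = m − 5 log₁₀ d + 5 = 11.09 − 5·0.2204 + 5 = 14.988
Star 2: p = 213 mas = 0.213″ → d = 1/p = 4.695 pc
Star 2: M = m − 5 log₁₀ d + 5 = 13.65 − 5·0.6716 + 5 = 15.292
ΔM = M_1 − M_2 = 14.988 − (15.292) = -0.304; smaller M is more luminous → Star 1.
L ratio = 10^(0.4 |ΔM|) = 10^0.122 = 1.323

Star 1 is more luminous, by a factor of 1.32.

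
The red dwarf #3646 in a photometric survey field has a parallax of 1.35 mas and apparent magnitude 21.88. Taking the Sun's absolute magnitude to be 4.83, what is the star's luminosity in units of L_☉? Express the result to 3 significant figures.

L/L_☉ ≈ 8.30×10^-4

d = 1/p = 1000/1.35 mas = 740.7 pc
M = m − 5 log₁₀ d + 5 = 21.88 − 5·2.8697 + 5 = 12.532
M − M_☉ = 12.532 − 4.83 = 7.702
L/L_☉ = 10^(−0.4 × 7.702) = 8.305×10^-4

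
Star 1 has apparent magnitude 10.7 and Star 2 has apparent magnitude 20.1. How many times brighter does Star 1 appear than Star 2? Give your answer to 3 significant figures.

5750

Δm = 10.7 − (20.1) = -9.4
Flux ratio = 10^(−0.4 Δm) = 10^(−0.4 × -9.4) = 10^3.760 = 5754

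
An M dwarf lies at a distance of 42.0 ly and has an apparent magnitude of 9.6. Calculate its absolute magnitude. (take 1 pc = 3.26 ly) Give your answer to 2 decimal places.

M ≈ 9.05

d = 42.0 ly / 3.26 = 12.88 pc
5 log₁₀(d/10 pc) = 5 log₁₀(12.88) − 5 = 0.550
M = m − 5 log₁₀(d/10) = 9.6 − 0.550 = 9.050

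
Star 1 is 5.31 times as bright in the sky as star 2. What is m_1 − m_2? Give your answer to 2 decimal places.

Pogson: Δm = −2.5 log₁₀(ratio) = −2.5 log₁₀(5.31) = −2.5 × 0.7251 = -1.813
Star 1 is brighter, so it has the smaller magnitude: the difference is negative.

m_1 − m_2 ≈ -1.81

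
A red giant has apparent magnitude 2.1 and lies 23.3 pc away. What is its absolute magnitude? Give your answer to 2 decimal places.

5 log₁₀(d/10 pc) = 5 log₁₀(23.30) − 5 = 1.837
M = m − 5 log₁₀(d/10) = 2.1 − 1.837 = 0.263

M ≈ 0.26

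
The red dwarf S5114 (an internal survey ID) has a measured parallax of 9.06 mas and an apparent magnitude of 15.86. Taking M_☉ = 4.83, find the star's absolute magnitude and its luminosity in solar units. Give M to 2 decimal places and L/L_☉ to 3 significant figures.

d = 1/p = 1000/9.06 mas = 110.4 pc
M = m − 5 log₁₀ d + 5 = 15.86 − 5·2.0429 + 5 = 10.646
M − M_☉ = 10.646 − 4.83 = 5.816
L/L_☉ = 10^(−0.4 × 5.816) = 4.718×10^-3

M ≈ 10.65; L/L_☉ ≈ 4.72×10^-3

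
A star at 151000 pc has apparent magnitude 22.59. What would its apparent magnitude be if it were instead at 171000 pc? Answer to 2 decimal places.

Flux ∝ 1/d², so Δm = 5 log₁₀(d₂/d₁) = 5 log₁₀(171000/151000) = 0.270
m₂ = m₁ + Δm = 22.59 + (0.270) = 22.860

m ≈ 22.86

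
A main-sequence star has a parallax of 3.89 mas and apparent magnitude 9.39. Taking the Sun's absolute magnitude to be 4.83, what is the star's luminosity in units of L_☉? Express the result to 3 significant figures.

d = 1/p = 1000/3.89 mas = 257.1 pc
M = m − 5 log₁₀ d + 5 = 9.39 − 5·2.4101 + 5 = 2.340
M − M_☉ = 2.340 − 4.83 = -2.490
L/L_☉ = 10^(−0.4 × -2.490) = 9.911

L/L_☉ ≈ 9.91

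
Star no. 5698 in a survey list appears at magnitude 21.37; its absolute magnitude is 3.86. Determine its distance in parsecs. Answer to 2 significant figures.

Distance modulus: m − M = 21.37 − (3.86) = 17.510
m − M = 5 log₁₀ d − 5
log₁₀ d = (m − M)/5 + 1 = 4.5020
d = 10^4.5020 = 31770 pc

d ≈ 32000 pc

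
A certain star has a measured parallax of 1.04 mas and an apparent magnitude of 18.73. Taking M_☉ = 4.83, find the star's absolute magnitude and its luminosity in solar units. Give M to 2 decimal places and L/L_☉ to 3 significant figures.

d = 1/p = 1000/1.04 mas = 961.5 pc
M = m − 5 log₁₀ d + 5 = 18.73 − 5·2.9830 + 5 = 8.815
M − M_☉ = 8.815 − 4.83 = 3.985
L/L_☉ = 10^(−0.4 × 3.985) = 0.02546

M ≈ 8.82; L/L_☉ ≈ 0.0255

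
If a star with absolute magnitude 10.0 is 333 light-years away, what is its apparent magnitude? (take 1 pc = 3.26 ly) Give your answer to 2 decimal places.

m ≈ 15.05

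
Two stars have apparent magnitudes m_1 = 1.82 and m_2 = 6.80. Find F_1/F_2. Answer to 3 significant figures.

F_1/F_2 ≈ 98.2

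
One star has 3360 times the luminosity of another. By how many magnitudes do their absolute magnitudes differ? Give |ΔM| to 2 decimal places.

Pogson: ΔM = −2.5 log₁₀(ratio) = −2.5 log₁₀(3360) = −2.5 × 3.5263 = -8.816

|ΔM| ≈ 8.82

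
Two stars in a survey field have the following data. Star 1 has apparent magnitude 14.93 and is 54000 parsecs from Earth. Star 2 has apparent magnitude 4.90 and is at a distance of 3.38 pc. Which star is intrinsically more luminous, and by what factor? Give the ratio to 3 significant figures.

Star 1: M = m − 5 log₁₀ d + 5 = 14.93 − 5·4.7324 + 5 = -3.732
Star 2: M = m − 5 log₁₀ d + 5 = 4.90 − 5·0.5289 + 5 = 7.255
ΔM = M_1 − M_2 = -3.732 − (7.255) = -10.987; smaller M is more luminous → Star 1.
L ratio = 10^(0.4 |ΔM|) = 10^4.395 = 24830

Star 1 is more luminous, by a factor of 24800.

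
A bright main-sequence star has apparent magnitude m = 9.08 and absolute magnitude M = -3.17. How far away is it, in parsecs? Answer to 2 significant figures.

d ≈ 2800 pc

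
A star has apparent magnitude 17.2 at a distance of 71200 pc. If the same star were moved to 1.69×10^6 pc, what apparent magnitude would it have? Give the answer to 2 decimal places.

m ≈ 24.08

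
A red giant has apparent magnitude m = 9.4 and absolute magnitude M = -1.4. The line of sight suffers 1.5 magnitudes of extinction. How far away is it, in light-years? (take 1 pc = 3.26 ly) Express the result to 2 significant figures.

m − M = 5 log₁₀(d/10 pc) + A  ⇒  9.4 − (-1.4) − 1.5 = 5 log₁₀(d/10)
9.300 = 5 log₁₀(d/10)
log₁₀ d = (m − M − A)/5 + 1 = 2.8600
d = 10^2.8600 = 724.4 pc
= 2362 ly

d ≈ 2400 ly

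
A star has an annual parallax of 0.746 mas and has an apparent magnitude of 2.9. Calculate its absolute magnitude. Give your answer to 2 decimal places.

M ≈ -7.74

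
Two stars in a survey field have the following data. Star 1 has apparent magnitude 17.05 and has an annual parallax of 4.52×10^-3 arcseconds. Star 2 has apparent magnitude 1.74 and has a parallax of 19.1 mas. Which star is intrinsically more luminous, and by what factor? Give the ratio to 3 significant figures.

Star 2 is more luminous, by a factor of 74500.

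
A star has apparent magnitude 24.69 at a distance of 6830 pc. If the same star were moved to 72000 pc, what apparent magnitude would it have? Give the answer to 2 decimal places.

m ≈ 29.80

Flux ∝ 1/d², so Δm = 5 log₁₀(d₂/d₁) = 5 log₁₀(72000/6830) = 5.115
m₂ = m₁ + Δm = 24.69 + (5.115) = 29.805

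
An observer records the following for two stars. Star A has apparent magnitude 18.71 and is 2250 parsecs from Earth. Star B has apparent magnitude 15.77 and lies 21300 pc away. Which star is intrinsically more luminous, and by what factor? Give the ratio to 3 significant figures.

Star A: M = m − 5 log₁₀ d + 5 = 18.71 − 5·3.3522 + 5 = 6.949
Star B: M = m − 5 log₁₀ d + 5 = 15.77 − 5·4.3284 + 5 = -0.872
ΔM = M_A − M_B = 6.949 − (-0.872) = 7.821; smaller M is more luminous → Star B.
L ratio = 10^(0.4 |ΔM|) = 10^3.128 = 1344

Star B is more luminous, by a factor of 1340.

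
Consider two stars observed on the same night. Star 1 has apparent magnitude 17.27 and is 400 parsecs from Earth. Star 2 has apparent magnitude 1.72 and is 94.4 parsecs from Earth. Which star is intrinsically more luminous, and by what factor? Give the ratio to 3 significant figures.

Star 2 is more luminous, by a factor of 92400.

Star 1: M = m − 5 log₁₀ d + 5 = 17.27 − 5·2.6021 + 5 = 9.260
Star 2: M = m − 5 log₁₀ d + 5 = 1.72 − 5·1.9750 + 5 = -3.155
ΔM = M_1 − M_2 = 9.260 − (-3.155) = 12.415; smaller M is more luminous → Star 2.
L ratio = 10^(0.4 |ΔM|) = 10^4.966 = 92430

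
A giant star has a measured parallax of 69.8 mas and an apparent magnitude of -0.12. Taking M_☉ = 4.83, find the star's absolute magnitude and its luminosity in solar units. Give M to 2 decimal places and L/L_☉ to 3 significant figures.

M ≈ -0.90; L/L_☉ ≈ 196

d = 1/p = 1000/69.8 mas = 14.33 pc
M = m − 5 log₁₀ d + 5 = -0.12 − 5·1.1561 + 5 = -0.901
M − M_☉ = -0.901 − 4.83 = -5.731
L/L_☉ = 10^(−0.4 × -5.731) = 196.0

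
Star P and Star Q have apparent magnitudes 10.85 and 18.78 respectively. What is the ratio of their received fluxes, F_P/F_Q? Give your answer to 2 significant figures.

F_P/F_Q ≈ 1500

Magnitude difference = -7.93
Flux ratio = 10^(−0.4 Δm) = 10^(−0.4 × -7.93) = 10^3.172 = 1486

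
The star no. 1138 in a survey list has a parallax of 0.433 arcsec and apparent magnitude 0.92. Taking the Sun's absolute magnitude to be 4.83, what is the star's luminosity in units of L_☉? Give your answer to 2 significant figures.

L/L_☉ ≈ 2.0

d = 1/p = 1/0.433″ = 2.309 pc
M = m − 5 log₁₀ d + 5 = 0.92 − 5·0.3635 + 5 = 4.102
M − M_☉ = 4.102 − 4.83 = -0.728
L/L_☉ = 10^(−0.4 × -0.728) = 1.954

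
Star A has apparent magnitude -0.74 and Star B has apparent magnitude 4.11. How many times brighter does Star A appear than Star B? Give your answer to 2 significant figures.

Magnitude difference = -4.85
Flux ratio = 10^(−0.4 Δm) = 10^(−0.4 × -4.85) = 10^1.940 = 87.10

87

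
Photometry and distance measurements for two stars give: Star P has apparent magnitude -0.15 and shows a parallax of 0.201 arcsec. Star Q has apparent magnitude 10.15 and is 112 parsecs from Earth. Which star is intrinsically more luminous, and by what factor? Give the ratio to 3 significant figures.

Star P is more luminous, by a factor of 26.0.

Star P: d = 1/p = 1/0.201″ = 4.975 pc
Star P: M = m − 5 log₁₀ d + 5 = -0.15 − 5·0.6968 + 5 = 1.366
Star Q: M = m − 5 log₁₀ d + 5 = 10.15 − 5·2.0492 + 5 = 4.904
ΔM = M_P − M_Q = 1.366 − (4.904) = -3.538; smaller M is more luminous → Star P.
L ratio = 10^(0.4 |ΔM|) = 10^1.415 = 26.01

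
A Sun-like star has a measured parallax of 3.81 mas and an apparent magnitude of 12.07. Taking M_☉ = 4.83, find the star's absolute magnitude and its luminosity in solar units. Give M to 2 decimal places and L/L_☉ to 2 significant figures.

M ≈ 4.97; L/L_☉ ≈ 0.88

d = 1/p = 1000/3.81 mas = 262.5 pc
M = m − 5 log₁₀ d + 5 = 12.07 − 5·2.4191 + 5 = 4.975
M − M_☉ = 4.975 − 4.83 = 0.145
L/L_☉ = 10^(−0.4 × 0.145) = 0.8753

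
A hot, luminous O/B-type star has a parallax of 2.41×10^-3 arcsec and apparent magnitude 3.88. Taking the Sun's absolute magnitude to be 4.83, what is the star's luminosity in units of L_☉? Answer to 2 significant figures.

d = 1/p = 1/2.41×10^-3″ = 414.9 pc
M = m − 5 log₁₀ d + 5 = 3.88 − 5·2.6180 + 5 = -4.210
M − M_☉ = -4.210 − 4.83 = -9.040
L/L_☉ = 10^(−0.4 × -9.040) = 4130

L/L_☉ ≈ 4100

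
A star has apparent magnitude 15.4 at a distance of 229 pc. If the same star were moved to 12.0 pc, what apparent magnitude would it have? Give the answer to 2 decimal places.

Flux ∝ 1/d², so Δm = 5 log₁₀(d₂/d₁) = 5 log₁₀(12.0/229) = -6.403
m₂ = m₁ + Δm = 15.4 + (-6.403) = 8.997

m ≈ 9.00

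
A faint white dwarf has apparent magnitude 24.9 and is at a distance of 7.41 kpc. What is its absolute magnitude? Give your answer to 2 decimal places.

M ≈ 10.55

d = 7.41 kpc = 7410 pc
5 log₁₀(d/10 pc) = 5 log₁₀(7410) − 5 = 14.349
M = m − 5 log₁₀(d/10) = 24.9 − 14.349 = 10.551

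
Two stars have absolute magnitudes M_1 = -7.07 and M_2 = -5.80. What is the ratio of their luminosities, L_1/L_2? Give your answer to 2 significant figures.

ΔM = M_1 − M_2 = -1.27
L_1/L_2 = 10^(−0.4 ΔM) = 10^0.508 = 3.221

L_1/L_2 ≈ 3.2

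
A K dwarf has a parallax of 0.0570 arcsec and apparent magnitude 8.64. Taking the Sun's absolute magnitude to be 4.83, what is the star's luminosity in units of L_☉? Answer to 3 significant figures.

L/L_☉ ≈ 0.0921

d = 1/p = 1/0.0570″ = 17.54 pc
M = m − 5 log₁₀ d + 5 = 8.64 − 5·1.2441 + 5 = 7.419
M − M_☉ = 7.419 − 4.83 = 2.589
L/L_☉ = 10^(−0.4 × 2.589) = 0.09210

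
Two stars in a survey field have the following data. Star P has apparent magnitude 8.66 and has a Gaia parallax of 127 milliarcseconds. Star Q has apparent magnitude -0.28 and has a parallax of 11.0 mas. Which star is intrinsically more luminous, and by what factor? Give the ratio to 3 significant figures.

Star P: p = 127 mas = 0.127″ → d = 1/p = 7.874 pc
Star P: M = m − 5 log₁₀ d + 5 = 8.66 − 5·0.8962 + 5 = 9.179
Star Q: p = 11.0 mas = 0.0110″ → d = 1/p = 90.91 pc
Star Q: M = m − 5 log₁₀ d + 5 = -0.28 − 5·1.9586 + 5 = -5.073
ΔM = M_P − M_Q = 9.179 − (-5.073) = 14.252; smaller M is more luminous → Star Q.
L ratio = 10^(0.4 |ΔM|) = 10^5.701 = 502100

Star Q is more luminous, by a factor of 502000.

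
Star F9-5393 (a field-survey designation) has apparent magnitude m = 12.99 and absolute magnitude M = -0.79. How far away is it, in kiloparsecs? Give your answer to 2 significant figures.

μ = m − M = 13.780
m − M = 5 log₁₀ d − 5
log₁₀ d = (m − M)/5 + 1 = 3.7560
d = 10^3.7560 = 5702 pc
= 5.702 kpc

d ≈ 5.7 kpc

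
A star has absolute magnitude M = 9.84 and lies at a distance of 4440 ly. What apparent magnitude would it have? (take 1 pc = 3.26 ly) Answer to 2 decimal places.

m ≈ 20.51

d = 4440 ly / 3.26 = 1362 pc
m = M + 5 log₁₀ d − 5 = 9.84 + 5·3.1342 − 5 = 20.511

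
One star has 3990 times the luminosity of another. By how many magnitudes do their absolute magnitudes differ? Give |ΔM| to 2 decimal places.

|ΔM| ≈ 9.00

Pogson: ΔM = −2.5 log₁₀(ratio) = −2.5 log₁₀(3990) = −2.5 × 3.6010 = -9.002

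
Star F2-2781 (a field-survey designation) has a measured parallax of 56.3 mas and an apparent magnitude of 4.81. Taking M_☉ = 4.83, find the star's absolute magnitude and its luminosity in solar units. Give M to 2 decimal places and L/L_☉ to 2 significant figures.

M ≈ 3.56; L/L_☉ ≈ 3.2

d = 1/p = 1000/56.3 mas = 17.76 pc
M = m − 5 log₁₀ d + 5 = 4.81 − 5·1.2495 + 5 = 3.563
M − M_☉ = 3.563 − 4.83 = -1.267
L/L_☉ = 10^(−0.4 × -1.267) = 3.214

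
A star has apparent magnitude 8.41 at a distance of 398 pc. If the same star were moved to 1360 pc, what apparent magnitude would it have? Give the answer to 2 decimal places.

m ≈ 11.08

Flux ∝ 1/d², so Δm = 5 log₁₀(d₂/d₁) = 5 log₁₀(1360/398) = 2.668
m₂ = m₁ + Δm = 8.41 + (2.668) = 11.078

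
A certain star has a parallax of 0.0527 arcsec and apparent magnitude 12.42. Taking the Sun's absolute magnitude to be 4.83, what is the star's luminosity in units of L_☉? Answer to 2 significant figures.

L/L_☉ ≈ 3.3×10^-3

d = 1/p = 1/0.0527″ = 18.98 pc
M = m − 5 log₁₀ d + 5 = 12.42 − 5·1.2782 + 5 = 11.029
M − M_☉ = 11.029 − 4.83 = 6.199
L/L_☉ = 10^(−0.4 × 6.199) = 3.314×10^-3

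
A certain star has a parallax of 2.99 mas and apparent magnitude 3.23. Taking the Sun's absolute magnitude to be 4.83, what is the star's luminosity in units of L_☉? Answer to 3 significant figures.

L/L_☉ ≈ 4880

d = 1/p = 1000/2.99 mas = 334.4 pc
M = m − 5 log₁₀ d + 5 = 3.23 − 5·2.5243 + 5 = -4.392
M − M_☉ = -4.392 − 4.83 = -9.222
L/L_☉ = 10^(−0.4 × -9.222) = 4883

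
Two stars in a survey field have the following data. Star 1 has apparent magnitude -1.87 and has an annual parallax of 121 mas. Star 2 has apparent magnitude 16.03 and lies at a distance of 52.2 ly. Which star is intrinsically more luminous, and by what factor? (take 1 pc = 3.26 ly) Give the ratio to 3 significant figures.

Star 1 is more luminous, by a factor of 3.85×10^6.

Star 1: p = 121 mas = 0.121″ → d = 1/p = 8.264 pc
Star 1: M = m − 5 log₁₀ d + 5 = -1.87 − 5·0.9172 + 5 = -1.456
Star 2: d = 52.2 ly / 3.26 = 16.01 pc
Star 2: M = m − 5 log₁₀ d + 5 = 16.03 − 5·1.2045 + 5 = 15.008
ΔM = M_1 − M_2 = -1.456 − (15.008) = -16.464; smaller M is more luminous → Star 1.
L ratio = 10^(0.4 |ΔM|) = 10^6.586 = 3.851×10^6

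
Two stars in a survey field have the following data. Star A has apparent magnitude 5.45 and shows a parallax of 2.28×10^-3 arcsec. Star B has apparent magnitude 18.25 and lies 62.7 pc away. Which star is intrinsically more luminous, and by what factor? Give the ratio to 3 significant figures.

Star A: d = 1/p = 1/2.28×10^-3″ = 438.6 pc
Star A: M = m − 5 log₁₀ d + 5 = 5.45 − 5·2.6421 + 5 = -2.760
Star B: M = m − 5 log₁₀ d + 5 = 18.25 − 5·1.7973 + 5 = 14.264
ΔM = M_A − M_B = -2.760 − (14.264) = -17.024; smaller M is more luminous → Star A.
L ratio = 10^(0.4 |ΔM|) = 10^6.810 = 6.451×10^6

Star A is more luminous, by a factor of 6.45×10^6.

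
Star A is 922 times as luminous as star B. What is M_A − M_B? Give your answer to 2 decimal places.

M_A − M_B ≈ -7.41

Pogson: ΔM = −2.5 log₁₀(ratio) = −2.5 log₁₀(922) = −2.5 × 2.9647 = -7.412
Star A is brighter, so it has the smaller magnitude: the difference is negative.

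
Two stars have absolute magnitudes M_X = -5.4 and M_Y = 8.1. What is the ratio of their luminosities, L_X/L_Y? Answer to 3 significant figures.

L_X/L_Y ≈ 251000

ΔM = M_X − M_Y = -13.5
L_X/L_Y = 10^(−0.4 ΔM) = 10^5.400 = 251200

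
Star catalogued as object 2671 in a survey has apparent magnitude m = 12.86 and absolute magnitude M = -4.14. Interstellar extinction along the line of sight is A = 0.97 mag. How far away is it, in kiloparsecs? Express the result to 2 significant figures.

m − M = 5 log₁₀(d/10 pc) + A  ⇒  12.86 − (-4.14) − 0.97 = 5 log₁₀(d/10)
16.030 = 5 log₁₀(d/10)
log₁₀ d = (m − M − A)/5 + 1 = 4.2060
d = 10^4.2060 = 16070 pc
= 16.07 kpc

d ≈ 16 kpc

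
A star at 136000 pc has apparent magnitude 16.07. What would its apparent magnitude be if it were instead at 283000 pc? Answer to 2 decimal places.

m ≈ 17.66

Flux ∝ 1/d², so Δm = 5 log₁₀(d₂/d₁) = 5 log₁₀(283000/136000) = 1.591
m₂ = m₁ + Δm = 16.07 + (1.591) = 17.661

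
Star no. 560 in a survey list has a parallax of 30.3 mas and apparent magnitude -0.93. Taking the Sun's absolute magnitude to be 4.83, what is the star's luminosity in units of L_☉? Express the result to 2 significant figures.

L/L_☉ ≈ 2200

d = 1/p = 1000/30.3 mas = 33.00 pc
M = m − 5 log₁₀ d + 5 = -0.93 − 5·1.5186 + 5 = -3.523
M − M_☉ = -3.523 − 4.83 = -8.353
L/L_☉ = 10^(−0.4 × -8.353) = 2193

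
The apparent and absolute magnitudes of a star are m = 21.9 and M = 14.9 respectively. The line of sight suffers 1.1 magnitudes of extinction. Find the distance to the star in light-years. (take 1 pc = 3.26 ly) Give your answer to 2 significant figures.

m − M = 5 log₁₀(d/10 pc) + A  ⇒  21.9 − (14.9) − 1.1 = 5 log₁₀(d/10)
5.900 = 5 log₁₀(d/10)
log₁₀ d = (m − M − A)/5 + 1 = 2.1800
d = 10^2.1800 = 151.4 pc
= 493.4 ly

d ≈ 490 ly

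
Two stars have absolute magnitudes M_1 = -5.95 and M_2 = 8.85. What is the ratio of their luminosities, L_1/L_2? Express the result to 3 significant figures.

L_1/L_2 ≈ 832000

ΔM = M_1 − M_2 = -14.80
L_1/L_2 = 10^(−0.4 ΔM) = 10^5.920 = 831800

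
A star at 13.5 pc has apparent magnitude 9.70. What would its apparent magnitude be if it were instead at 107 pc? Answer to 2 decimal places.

m ≈ 14.20

Flux ∝ 1/d², so Δm = 5 log₁₀(d₂/d₁) = 5 log₁₀(107/13.5) = 4.495
m₂ = m₁ + Δm = 9.70 + (4.495) = 14.195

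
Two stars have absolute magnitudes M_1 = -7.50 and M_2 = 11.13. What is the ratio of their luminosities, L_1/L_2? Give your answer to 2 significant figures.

L_1/L_2 ≈ 2.8×10^7

ΔM = M_1 − M_2 = -18.63
L_1/L_2 = 10^(−0.4 ΔM) = 10^7.452 = 2.831×10^7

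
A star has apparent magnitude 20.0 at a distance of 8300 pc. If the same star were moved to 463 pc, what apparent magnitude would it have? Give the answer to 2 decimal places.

m ≈ 13.73

Flux ∝ 1/d², so Δm = 5 log₁₀(d₂/d₁) = 5 log₁₀(463/8300) = -6.267
m₂ = m₁ + Δm = 20.0 + (-6.267) = 13.733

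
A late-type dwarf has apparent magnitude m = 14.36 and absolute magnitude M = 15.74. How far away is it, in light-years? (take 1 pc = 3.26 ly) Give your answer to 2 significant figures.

μ = m − M = -1.380
m − M = 5 log₁₀ d − 5
log₁₀ d = (m − M)/5 + 1 = 0.7240
d = 10^0.7240 = 5.297 pc
= 17.27 ly

d ≈ 17 ly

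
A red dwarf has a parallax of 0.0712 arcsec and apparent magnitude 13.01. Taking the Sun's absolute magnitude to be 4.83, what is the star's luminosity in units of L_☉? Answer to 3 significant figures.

L/L_☉ ≈ 1.05×10^-3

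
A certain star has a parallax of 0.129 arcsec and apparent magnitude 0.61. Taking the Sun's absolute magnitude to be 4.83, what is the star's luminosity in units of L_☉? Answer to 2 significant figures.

L/L_☉ ≈ 29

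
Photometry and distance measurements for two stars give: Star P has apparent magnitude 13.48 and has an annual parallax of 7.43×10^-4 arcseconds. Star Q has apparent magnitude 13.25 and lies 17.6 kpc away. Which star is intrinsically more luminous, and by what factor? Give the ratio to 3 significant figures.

Star Q is more luminous, by a factor of 211.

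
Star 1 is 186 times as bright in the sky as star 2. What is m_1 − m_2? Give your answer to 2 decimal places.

m_1 − m_2 ≈ -5.67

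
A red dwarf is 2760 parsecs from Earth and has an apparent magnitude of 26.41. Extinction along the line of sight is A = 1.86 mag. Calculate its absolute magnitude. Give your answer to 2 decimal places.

M ≈ 12.35

5 log₁₀(d/10 pc) = 5 log₁₀(2760) − 5 = 12.205
M = m − 5 log₁₀(d/10) − A = 26.41 − 12.205 − 1.86 = 12.345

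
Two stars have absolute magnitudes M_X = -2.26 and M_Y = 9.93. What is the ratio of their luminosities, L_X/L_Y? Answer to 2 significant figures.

ΔM = M_X − M_Y = -12.19
L_X/L_Y = 10^(−0.4 ΔM) = 10^4.876 = 75160

L_X/L_Y ≈ 75000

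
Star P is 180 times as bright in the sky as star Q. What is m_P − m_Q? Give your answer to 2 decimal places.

m_P − m_Q ≈ -5.64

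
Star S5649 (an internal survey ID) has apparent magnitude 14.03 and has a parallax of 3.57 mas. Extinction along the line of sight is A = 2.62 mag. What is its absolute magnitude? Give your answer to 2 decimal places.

M ≈ 4.17

p = 3.57 mas = 3.57×10^-3″ → d = 1/p = 280.1 pc
5 log₁₀(d/10 pc) = 5 log₁₀(280.1) − 5 = 7.237
M = m − 5 log₁₀(d/10) − A = 14.03 − 7.237 − 2.62 = 4.173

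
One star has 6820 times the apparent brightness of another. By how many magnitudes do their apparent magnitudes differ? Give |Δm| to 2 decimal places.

|Δm| ≈ 9.58

Pogson: Δm = −2.5 log₁₀(ratio) = −2.5 log₁₀(6820) = −2.5 × 3.8338 = -9.584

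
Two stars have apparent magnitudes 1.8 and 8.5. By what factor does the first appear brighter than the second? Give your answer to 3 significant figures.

Δm = 1.8 − (8.5) = -6.7
Flux ratio = 10^(−0.4 Δm) = 10^(−0.4 × -6.7) = 10^2.680 = 478.6

479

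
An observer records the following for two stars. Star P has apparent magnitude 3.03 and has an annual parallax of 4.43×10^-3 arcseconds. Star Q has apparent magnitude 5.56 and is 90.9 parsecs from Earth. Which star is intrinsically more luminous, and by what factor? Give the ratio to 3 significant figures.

Star P is more luminous, by a factor of 63.4.

Star P: d = 1/p = 1/4.43×10^-3″ = 225.7 pc
Star P: M = m − 5 log₁₀ d + 5 = 3.03 − 5·2.3536 + 5 = -3.738
Star Q: M = m − 5 log₁₀ d + 5 = 5.56 − 5·1.9586 + 5 = 0.767
ΔM = M_P − M_Q = -3.738 − (0.767) = -4.505; smaller M is more luminous → Star P.
L ratio = 10^(0.4 |ΔM|) = 10^1.802 = 63.40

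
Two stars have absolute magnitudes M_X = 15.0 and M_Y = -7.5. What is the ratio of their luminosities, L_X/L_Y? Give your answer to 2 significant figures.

ΔM = M_X − M_Y = 22.5
L_X/L_Y = 10^(−0.4 ΔM) = 10^-9.000 = 1.000×10^-9

L_X/L_Y ≈ 1.0×10^-9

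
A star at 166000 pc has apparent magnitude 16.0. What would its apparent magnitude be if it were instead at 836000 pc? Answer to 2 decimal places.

m ≈ 19.51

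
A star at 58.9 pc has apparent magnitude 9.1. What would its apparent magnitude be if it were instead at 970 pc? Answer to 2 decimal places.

m ≈ 15.18

Flux ∝ 1/d², so Δm = 5 log₁₀(d₂/d₁) = 5 log₁₀(970/58.9) = 6.083
m₂ = m₁ + Δm = 9.1 + (6.083) = 15.183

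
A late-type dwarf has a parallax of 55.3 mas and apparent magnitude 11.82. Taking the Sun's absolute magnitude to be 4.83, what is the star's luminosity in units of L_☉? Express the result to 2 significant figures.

d = 1/p = 1000/55.3 mas = 18.08 pc
M = m − 5 log₁₀ d + 5 = 11.82 − 5·1.2573 + 5 = 10.534
M − M_☉ = 10.534 − 4.83 = 5.704
L/L_☉ = 10^(−0.4 × 5.704) = 5.231×10^-3

L/L_☉ ≈ 5.2×10^-3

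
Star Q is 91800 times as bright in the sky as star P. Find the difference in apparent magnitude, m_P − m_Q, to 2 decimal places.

m_P − m_Q ≈ 12.41

Pogson: Δm = −2.5 log₁₀(ratio) = −2.5 log₁₀(91800) = −2.5 × 4.9628 = -12.407
Star Q is brighter so has the smaller magnitude: m_P − m_Q is positive.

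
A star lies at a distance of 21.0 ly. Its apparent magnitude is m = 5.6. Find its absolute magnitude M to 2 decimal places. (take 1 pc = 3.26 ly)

M ≈ 6.55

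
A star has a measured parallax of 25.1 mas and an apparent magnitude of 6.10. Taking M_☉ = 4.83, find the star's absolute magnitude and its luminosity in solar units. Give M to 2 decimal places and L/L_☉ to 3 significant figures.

d = 1/p = 1000/25.1 mas = 39.84 pc
M = m − 5 log₁₀ d + 5 = 6.10 − 5·1.6003 + 5 = 3.098
M − M_☉ = 3.098 − 4.83 = -1.732
L/L_☉ = 10^(−0.4 × -1.732) = 4.928

M ≈ 3.10; L/L_☉ ≈ 4.93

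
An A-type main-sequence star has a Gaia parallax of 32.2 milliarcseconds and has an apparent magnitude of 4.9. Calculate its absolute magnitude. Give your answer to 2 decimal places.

M ≈ 2.44

p = 32.2 mas = 0.0322″ → d = 1/p = 31.06 pc
5 log₁₀(d/10 pc) = 5 log₁₀(31.06) − 5 = 2.461
M = m − 5 log₁₀(d/10) = 4.9 − 2.461 = 2.439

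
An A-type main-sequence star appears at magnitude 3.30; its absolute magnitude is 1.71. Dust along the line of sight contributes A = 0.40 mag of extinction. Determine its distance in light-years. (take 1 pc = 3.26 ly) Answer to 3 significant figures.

d ≈ 56.4 ly

m − M = 5 log₁₀(d/10 pc) + A  ⇒  3.30 − (1.71) − 0.40 = 5 log₁₀(d/10)
1.190 = 5 log₁₀(d/10)
log₁₀ d = (m − M − A)/5 + 1 = 1.2380
d = 10^1.2380 = 17.30 pc
= 56.39 ly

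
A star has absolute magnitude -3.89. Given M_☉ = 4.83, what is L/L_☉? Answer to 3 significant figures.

L/L_☉ ≈ 3080

M − M_☉ = -3.89 − 4.83 = -8.720
L/L_☉ = 10^(−0.4 (M − M_☉)) = 10^3.488 = 3076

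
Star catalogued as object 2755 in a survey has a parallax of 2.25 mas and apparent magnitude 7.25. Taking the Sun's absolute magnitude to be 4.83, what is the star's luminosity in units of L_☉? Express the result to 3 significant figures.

L/L_☉ ≈ 213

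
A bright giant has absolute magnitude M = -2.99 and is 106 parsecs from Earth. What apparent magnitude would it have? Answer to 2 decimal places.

m = M + 5 log₁₀ d − 5 = -2.99 + 5·2.0253 − 5 = 2.137

m ≈ 2.14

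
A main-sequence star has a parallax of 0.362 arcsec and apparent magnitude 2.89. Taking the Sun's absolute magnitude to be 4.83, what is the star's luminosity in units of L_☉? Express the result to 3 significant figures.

L/L_☉ ≈ 0.456

d = 1/p = 1/0.362″ = 2.762 pc
M = m − 5 log₁₀ d + 5 = 2.89 − 5·0.4413 + 5 = 5.684
M − M_☉ = 5.684 − 4.83 = 0.854
L/L_☉ = 10^(−0.4 × 0.854) = 0.4556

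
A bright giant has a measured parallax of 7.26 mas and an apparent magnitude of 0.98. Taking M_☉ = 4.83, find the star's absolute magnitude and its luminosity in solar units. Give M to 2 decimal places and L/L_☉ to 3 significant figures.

d = 1/p = 1000/7.26 mas = 137.7 pc
M = m − 5 log₁₀ d + 5 = 0.98 − 5·2.1391 + 5 = -4.715
M − M_☉ = -4.715 − 4.83 = -9.545
L/L_☉ = 10^(−0.4 × -9.545) = 6578

M ≈ -4.72; L/L_☉ ≈ 6580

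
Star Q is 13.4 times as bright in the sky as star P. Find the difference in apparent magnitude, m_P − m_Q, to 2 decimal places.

m_P − m_Q ≈ 2.82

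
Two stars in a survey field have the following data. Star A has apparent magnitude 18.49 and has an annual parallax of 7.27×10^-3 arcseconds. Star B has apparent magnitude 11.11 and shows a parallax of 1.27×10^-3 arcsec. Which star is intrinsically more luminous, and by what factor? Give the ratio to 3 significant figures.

Star B is more luminous, by a factor of 29300.

Star A: d = 1/p = 1/7.27×10^-3″ = 137.6 pc
Star A: M = m − 5 log₁₀ d + 5 = 18.49 − 5·2.1385 + 5 = 12.798
Star B: d = 1/p = 1/1.27×10^-3″ = 787.4 pc
Star B: M = m − 5 log₁₀ d + 5 = 11.11 − 5·2.8962 + 5 = 1.629
ΔM = M_A − M_B = 12.798 − (1.629) = 11.169; smaller M is more luminous → Star B.
L ratio = 10^(0.4 |ΔM|) = 10^4.467 = 29340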